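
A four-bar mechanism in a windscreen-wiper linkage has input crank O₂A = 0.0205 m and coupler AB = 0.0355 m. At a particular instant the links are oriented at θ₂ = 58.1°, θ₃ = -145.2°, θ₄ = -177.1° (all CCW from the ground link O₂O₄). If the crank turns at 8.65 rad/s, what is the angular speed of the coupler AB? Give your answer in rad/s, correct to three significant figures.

ω₂ = 8.65 rad/s
Differentiating the loop-closure r₂e^{iθ₂}+r₃e^{iθ₃}=r₁+r₄e^{iθ₄} gives r₂ω₂e^{iθ₂}+r₃ω₃e^{iθ₃}=r₄ω₄e^{iθ₄}.
Eliminating the other unknown: ω₃ = r₂ω₂ sin(θ₄−θ₂) / [r₃ sin(θ₃−θ₄)].
Numerator sine = +0.82115; denominator sine = +0.52844.
Result = 0.0205·8.65·(+0.82115) / (0.0355·(+0.52844)) = +7.7619 rad/s; magnitude 7.7619 rad/s.

7.76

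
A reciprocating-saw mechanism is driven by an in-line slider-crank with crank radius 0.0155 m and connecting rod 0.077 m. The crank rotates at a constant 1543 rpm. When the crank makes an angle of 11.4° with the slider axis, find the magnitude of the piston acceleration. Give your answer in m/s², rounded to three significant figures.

ω = 2π·1543/60 = 161.6 rad/s
x(θ) = r cosθ + √(L² − r² sin²θ); with ω constant, a = ω²·d²x/dθ².
d²x/dθ² = −r cosθ − r²(cos2θ)/√u − r⁴ sin²2θ/(4u^{3/2}),  u = L² − r² sin²θ = 0.00591961 m².
Substituting r = 0.0155 m, L = 0.077 m, θ = 11.4°: d²x/dθ² = -0.018078 m.
a = ω²·d²x/dθ² = (161.6)²·(-0.018078) = -471.99 m/s²;  |a| = 471.99 m/s².

472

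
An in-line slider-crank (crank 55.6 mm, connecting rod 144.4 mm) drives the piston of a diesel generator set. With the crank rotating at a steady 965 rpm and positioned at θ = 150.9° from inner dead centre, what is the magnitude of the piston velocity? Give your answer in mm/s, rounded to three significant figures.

1800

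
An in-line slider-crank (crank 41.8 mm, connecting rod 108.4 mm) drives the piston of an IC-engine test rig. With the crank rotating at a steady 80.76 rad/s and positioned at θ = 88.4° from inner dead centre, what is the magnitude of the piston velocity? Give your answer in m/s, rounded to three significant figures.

ω = 80.76 rad/s
For an in-line slider-crank, x = r cosθ + √(L² − r² sin²θ), so v = −rω sinθ·[1 + r cosθ/√(L² − r² sin²θ)].
With r = 0.0418 m, L = 0.1084 m, θ = 88.4°: √(L² − r² sin²θ) = 0.10002 m.
v = −0.0418·80.76·0.99961·[1 + 0.0418·0.02792/0.10002] = -3.4138 m/s.
|v| = 3.4138 m/s.

3.41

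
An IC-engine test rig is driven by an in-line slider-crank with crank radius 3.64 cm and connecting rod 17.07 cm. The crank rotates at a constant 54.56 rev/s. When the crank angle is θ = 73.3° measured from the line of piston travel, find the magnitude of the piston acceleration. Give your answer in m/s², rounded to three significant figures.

455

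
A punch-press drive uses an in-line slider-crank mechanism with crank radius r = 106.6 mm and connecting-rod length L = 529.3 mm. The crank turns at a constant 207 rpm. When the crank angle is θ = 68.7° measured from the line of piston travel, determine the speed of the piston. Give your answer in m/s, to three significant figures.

ω = 2π·207/60 = 21.68 rad/s
For an in-line slider-crank, x = r cosθ + √(L² − r² sin²θ), so v = −rω sinθ·[1 + r cosθ/√(L² − r² sin²θ)].
With r = 0.1066 m, L = 0.5293 m, θ = 68.7°: √(L² − r² sin²θ) = 0.5199 m.
v = −0.1066·21.68·0.93169·[1 + 0.1066·0.36325/0.5199] = -2.3133 m/s.
|v| = 2.3133 m/s.

2.31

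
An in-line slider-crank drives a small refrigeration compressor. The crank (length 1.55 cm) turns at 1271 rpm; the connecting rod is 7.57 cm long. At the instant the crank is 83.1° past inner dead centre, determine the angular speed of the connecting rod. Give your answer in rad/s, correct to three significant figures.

ω = 133.1 rad/s (converted from 1271 rpm).
The rod makes angle φ with the slider axis where L sinφ = r sinθ; differentiating, L cosφ·φ̇ = r ω cosθ.
L cosφ = √(L² − r² sin²θ) = 0.07412 m.
|ω_rod| = r ω |cosθ| / √(L² − r² sin²θ) = 0.0155·133.1·0.12014/0.07412 = 3.3439 rad/s.

3.34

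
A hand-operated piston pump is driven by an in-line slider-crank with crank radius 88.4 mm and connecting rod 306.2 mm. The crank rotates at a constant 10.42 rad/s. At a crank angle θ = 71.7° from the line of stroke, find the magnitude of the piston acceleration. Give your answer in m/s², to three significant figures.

ω = 10.42 rad/s
x(θ) = r cosθ + √(L² − r² sin²θ); with ω constant, a = ω²·d²x/dθ².
d²x/dθ² = −r cosθ − r²(cos2θ)/√u − r⁴ sin²2θ/(4u^{3/2}),  u = L² − r² sin²θ = 0.0867143 m².
Substituting r = 0.0884 m, L = 0.3062 m, θ = 71.7°: d²x/dθ² = -0.0066647 m.
a = ω²·d²x/dθ² = (10.42)²·(-0.0066647) = -0.72363 m/s²;  |a| = 0.72363 m/s².

0.724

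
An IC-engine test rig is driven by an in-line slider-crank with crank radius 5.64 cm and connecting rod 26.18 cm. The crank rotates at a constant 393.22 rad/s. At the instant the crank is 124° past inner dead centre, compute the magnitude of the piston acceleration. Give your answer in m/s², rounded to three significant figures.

ω = 393.2 rad/s
x(θ) = r cosθ + √(L² − r² sin²θ); with ω constant, a = ω²·d²x/dθ².
d²x/dθ² = −r cosθ − r²(cos2θ)/√u − r⁴ sin²2θ/(4u^{3/2}),  u = L² − r² sin²θ = 0.066353 m².
Substituting r = 0.0564 m, L = 0.2618 m, θ = 124°: d²x/dθ² = +0.036037 m.
a = ω²·d²x/dθ² = (393.2)²·(+0.036037) = +5572.1 m/s²;  |a| = 5572.1 m/s².

5570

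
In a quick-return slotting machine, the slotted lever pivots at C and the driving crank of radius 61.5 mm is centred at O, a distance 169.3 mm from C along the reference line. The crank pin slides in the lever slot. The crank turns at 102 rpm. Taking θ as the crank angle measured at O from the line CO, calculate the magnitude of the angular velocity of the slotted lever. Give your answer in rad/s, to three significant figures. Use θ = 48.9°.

2.46

ω = 10.68 rad/s (from 102 rpm).
Crank pin A relative to C: A = (d + r cosθ, r sinθ); lever angle φ = atan2(r sinθ, d + r cosθ).
Differentiating tanφ: φ̇ = rω(d cosθ + r)/(d² + r² + 2dr cosθ).
d² + r² + 2dr cosθ = |CA|² = 0.0461339 m²;  d cosθ + r = +0.17279 m.
|ω_lever| = |0.0615·10.68·+0.17279| / 0.0461339 = 2.4604 rad/s.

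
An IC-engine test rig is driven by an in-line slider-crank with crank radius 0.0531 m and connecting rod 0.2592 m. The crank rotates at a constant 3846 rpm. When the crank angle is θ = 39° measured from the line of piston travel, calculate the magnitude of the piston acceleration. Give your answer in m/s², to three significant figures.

ω = 2π·3846/60 = 402.8 rad/s
x(θ) = r cosθ + √(L² − r² sin²θ); with ω constant, a = ω²·d²x/dθ².
d²x/dθ² = −r cosθ − r²(cos2θ)/√u − r⁴ sin²2θ/(4u^{3/2}),  u = L² − r² sin²θ = 0.0660679 m².
Substituting r = 0.0531 m, L = 0.2592 m, θ = 39°: d²x/dθ² = -0.043659 m.
a = ω²·d²x/dθ² = (402.8)²·(-0.043659) = -7081.9 m/s²;  |a| = 7081.9 m/s².

7080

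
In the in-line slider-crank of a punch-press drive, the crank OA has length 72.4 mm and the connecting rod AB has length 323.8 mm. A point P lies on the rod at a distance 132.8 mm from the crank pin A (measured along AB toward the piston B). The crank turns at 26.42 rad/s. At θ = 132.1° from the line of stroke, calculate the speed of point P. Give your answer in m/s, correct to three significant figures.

ω = 26.42 rad/s.  Crank-pin speed |V_A| = rω = 1.9128 m/s, perpendicular to OA.
Rod angle: sinφ = −(r/L) sinθ ⇒ φ = -9.550°; ω_rod = −rω cosθ/√(L²−r²sin²θ) = +4.0161 rad/s.
V_P = V_A + ω_rod × AP, with AP = 0.1328 m along the rod.
Components: V_Px = −rω sinθ − a·ω_rod·sinφ = -1.3308 m/s;  V_Py = rω cosθ + a·ω_rod·cosφ = -0.75645 m/s.
|V_P| = √(V_Px² + V_Py²) = 1.5307 m/s.

1.53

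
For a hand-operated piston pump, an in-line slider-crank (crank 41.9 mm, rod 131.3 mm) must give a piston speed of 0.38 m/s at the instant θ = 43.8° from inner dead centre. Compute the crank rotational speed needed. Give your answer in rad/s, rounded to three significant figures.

For an in-line slider-crank, |v_piston| = rω|sinθ|·[1 + r cosθ/√(L² − r² sin²θ)].
With r = 0.0419 m, L = 0.1313 m, θ = 43.8°: the bracketed kinematic factor |dx/dθ| = 0.03585 m.
ω = v/|dx/dθ| = 0.38/0.03585 = 10.6 rad/s.

10.6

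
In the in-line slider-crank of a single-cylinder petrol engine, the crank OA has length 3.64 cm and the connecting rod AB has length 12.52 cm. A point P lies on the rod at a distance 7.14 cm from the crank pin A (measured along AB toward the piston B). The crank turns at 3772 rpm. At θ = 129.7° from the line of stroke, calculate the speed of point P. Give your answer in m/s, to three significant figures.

ω = 395 rad/s.  Crank-pin speed |V_A| = rω = 14.378 m/s, perpendicular to OA.
Rod angle: sinφ = −(r/L) sinθ ⇒ φ = -12.926°; ω_rod = −rω cosθ/√(L²−r²sin²θ) = +75.264 rad/s.
V_P = V_A + ω_rod × AP, with AP = 0.0714 m along the rod.
Components: V_Px = −rω sinθ − a·ω_rod·sinφ = -9.8604 m/s;  V_Py = rω cosθ + a·ω_rod·cosφ = -3.9466 m/s.
|V_P| = √(V_Px² + V_Py²) = 10.621 m/s.

10.6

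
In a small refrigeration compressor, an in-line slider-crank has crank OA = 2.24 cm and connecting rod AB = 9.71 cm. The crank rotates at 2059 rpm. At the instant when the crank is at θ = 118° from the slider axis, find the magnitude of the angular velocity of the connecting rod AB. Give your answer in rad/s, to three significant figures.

ω = 215.6 rad/s (converted from 2059 rpm).
The rod makes angle φ with the slider axis where L sinφ = r sinθ; differentiating, L cosφ·φ̇ = r ω cosθ.
L cosφ = √(L² − r² sin²θ) = 0.095064 m.
|ω_rod| = r ω |cosθ| / √(L² − r² sin²θ) = 0.0224·215.6·0.46947/0.095064 = 23.852 rad/s.

23.9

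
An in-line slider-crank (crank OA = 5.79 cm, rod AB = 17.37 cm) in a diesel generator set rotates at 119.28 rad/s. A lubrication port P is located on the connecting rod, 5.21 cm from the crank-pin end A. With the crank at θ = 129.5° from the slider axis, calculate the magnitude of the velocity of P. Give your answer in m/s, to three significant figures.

5.85

ω = 119.3 rad/s.  Crank-pin speed |V_A| = rω = 6.9063 m/s, perpendicular to OA.
Rod angle: sinφ = −(r/L) sinθ ⇒ φ = -14.904°; ω_rod = −rω cosθ/√(L²−r²sin²θ) = +26.171 rad/s.
V_P = V_A + ω_rod × AP, with AP = 0.0521 m along the rod.
Components: V_Px = −rω sinθ − a·ω_rod·sinφ = -4.9784 m/s;  V_Py = rω cosθ + a·ω_rod·cosφ = -3.0753 m/s.
|V_P| = √(V_Px² + V_Py²) = 5.8517 m/s.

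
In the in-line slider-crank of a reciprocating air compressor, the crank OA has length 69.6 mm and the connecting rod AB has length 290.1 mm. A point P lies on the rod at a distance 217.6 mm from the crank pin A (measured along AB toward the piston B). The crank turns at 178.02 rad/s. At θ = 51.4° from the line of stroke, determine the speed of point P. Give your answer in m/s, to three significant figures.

11.0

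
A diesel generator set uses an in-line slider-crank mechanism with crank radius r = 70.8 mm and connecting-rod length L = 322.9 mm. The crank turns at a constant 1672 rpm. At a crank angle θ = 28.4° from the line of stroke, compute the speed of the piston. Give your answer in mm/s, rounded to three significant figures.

7040

ω = 2π·1672/60 = 175.1 rad/s
For an in-line slider-crank, x = r cosθ + √(L² − r² sin²θ), so v = −rω sinθ·[1 + r cosθ/√(L² − r² sin²θ)].
With r = 0.0708 m, L = 0.3229 m, θ = 28.4°: √(L² − r² sin²θ) = 0.32114 m.
v = −0.0708·175.1·0.47562·[1 + 0.0708·0.87965/0.32114] = -7.0395 m/s.
|v| = 7.0395 m/s = 7039.5 mm/s.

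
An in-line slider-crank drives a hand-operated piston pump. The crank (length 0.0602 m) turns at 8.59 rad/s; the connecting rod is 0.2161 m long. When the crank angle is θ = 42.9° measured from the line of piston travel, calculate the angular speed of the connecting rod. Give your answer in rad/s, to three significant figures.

ω = 8.59 rad/s
The rod makes angle φ with the slider axis where L sinφ = r sinθ; differentiating, L cosφ·φ̇ = r ω cosθ.
L cosφ = √(L² − r² sin²θ) = 0.21218 m.
|ω_rod| = r ω |cosθ| / √(L² − r² sin²θ) = 0.0602·8.59·0.73254/0.21218 = 1.7853 rad/s.

1.79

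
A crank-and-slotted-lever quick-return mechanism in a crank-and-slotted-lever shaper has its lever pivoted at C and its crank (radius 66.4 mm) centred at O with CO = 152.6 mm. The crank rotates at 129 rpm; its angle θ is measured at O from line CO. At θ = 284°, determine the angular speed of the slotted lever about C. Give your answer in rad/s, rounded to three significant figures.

ω = 13.51 rad/s (from 129 rpm).
Crank pin A relative to C: A = (d + r cosθ, r sinθ); lever angle φ = atan2(r sinθ, d + r cosθ).
Differentiating tanφ: φ̇ = rω(d cosθ + r)/(d² + r² + 2dr cosθ).
d² + r² + 2dr cosθ = |CA|² = 0.0325983 m²;  d cosθ + r = +0.10332 m.
|ω_lever| = |0.0664·13.51·+0.10332| / 0.0325983 = 2.8429 rad/s.

2.84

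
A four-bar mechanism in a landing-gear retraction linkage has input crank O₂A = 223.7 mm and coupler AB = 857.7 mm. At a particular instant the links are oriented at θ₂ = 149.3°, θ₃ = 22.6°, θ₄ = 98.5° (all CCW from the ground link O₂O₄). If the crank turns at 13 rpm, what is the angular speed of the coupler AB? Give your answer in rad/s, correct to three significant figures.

0.284

ω₂ = 1.361 rad/s (from 13 rpm).
Differentiating the loop-closure r₂e^{iθ₂}+r₃e^{iθ₃}=r₁+r₄e^{iθ₄} gives r₂ω₂e^{iθ₂}+r₃ω₃e^{iθ₃}=r₄ω₄e^{iθ₄}.
Eliminating the other unknown: ω₃ = r₂ω₂ sin(θ₄−θ₂) / [r₃ sin(θ₃−θ₄)].
Numerator sine = -0.77494; denominator sine = -0.96987.
Result = 0.2237·1.361·(-0.77494) / (0.8577·(-0.96987)) = +0.2837 rad/s; magnitude 0.2837 rad/s.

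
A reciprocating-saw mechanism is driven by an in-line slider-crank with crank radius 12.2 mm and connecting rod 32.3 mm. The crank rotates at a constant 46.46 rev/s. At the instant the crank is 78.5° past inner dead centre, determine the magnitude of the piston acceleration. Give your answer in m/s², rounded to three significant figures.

179

ω = 2π·46.5 = 291.9 rad/s
x(θ) = r cosθ + √(L² − r² sin²θ); with ω constant, a = ω²·d²x/dθ².
d²x/dθ² = −r cosθ − r²(cos2θ)/√u − r⁴ sin²2θ/(4u^{3/2}),  u = L² − r² sin²θ = 0.000900366 m².
Substituting r = 0.0122 m, L = 0.0323 m, θ = 78.5°: d²x/dθ² = +0.0021024 m.
a = ω²·d²x/dθ² = (291.9)²·(+0.0021024) = +179.16 m/s²;  |a| = 179.16 m/s².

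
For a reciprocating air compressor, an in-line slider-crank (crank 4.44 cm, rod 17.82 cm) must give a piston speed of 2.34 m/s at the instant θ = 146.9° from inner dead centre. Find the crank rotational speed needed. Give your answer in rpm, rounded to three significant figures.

1170

For an in-line slider-crank, |v_piston| = rω|sinθ|·[1 + r cosθ/√(L² − r² sin²θ)].
With r = 0.0444 m, L = 0.1782 m, θ = 146.9°: the bracketed kinematic factor |dx/dθ| = 0.019138 m.
ω = v/|dx/dθ| = 2.34/0.019138 = 122.27 rad/s.
N = 60ω/(2π) = 1167.6 rpm.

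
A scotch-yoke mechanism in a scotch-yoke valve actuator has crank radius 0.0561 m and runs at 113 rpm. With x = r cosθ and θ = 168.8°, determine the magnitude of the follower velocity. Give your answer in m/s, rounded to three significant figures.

0.129

ω = 11.83 rad/s (from 113 rpm).
x = r cosθ ⇒ ẋ = −rω sinθ.
|v| = rω|sinθ| = 0.0561·11.83·|sin 168.8°| = 0.12894 m/s.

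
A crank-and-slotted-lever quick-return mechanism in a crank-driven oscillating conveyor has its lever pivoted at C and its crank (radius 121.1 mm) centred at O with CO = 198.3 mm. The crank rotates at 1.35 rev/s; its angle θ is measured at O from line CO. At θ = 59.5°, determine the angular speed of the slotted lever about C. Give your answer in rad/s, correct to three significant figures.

2.91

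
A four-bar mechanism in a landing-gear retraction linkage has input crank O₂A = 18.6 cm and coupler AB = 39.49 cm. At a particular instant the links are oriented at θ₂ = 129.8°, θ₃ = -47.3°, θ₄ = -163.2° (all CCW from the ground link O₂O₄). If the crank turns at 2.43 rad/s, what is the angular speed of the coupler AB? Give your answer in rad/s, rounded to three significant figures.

1.17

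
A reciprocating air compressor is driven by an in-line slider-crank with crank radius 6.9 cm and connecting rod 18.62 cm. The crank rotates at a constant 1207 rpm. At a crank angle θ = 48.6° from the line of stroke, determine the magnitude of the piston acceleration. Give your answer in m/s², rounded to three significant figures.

691

ω = 2π·1207/60 = 126.4 rad/s
x(θ) = r cosθ + √(L² − r² sin²θ); with ω constant, a = ω²·d²x/dθ².
d²x/dθ² = −r cosθ − r²(cos2θ)/√u − r⁴ sin²2θ/(4u^{3/2}),  u = L² − r² sin²θ = 0.0319916 m².
Substituting r = 0.069 m, L = 0.1862 m, θ = 48.6°: d²x/dθ² = -0.043269 m.
a = ω²·d²x/dθ² = (126.4)²·(-0.043269) = -691.27 m/s²;  |a| = 691.27 m/s².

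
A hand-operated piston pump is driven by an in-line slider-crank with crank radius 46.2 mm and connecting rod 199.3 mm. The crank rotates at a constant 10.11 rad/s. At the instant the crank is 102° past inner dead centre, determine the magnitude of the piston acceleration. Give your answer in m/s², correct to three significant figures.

2.01

ω = 10.11 rad/s
x(θ) = r cosθ + √(L² − r² sin²θ); with ω constant, a = ω²·d²x/dθ².
d²x/dθ² = −r cosθ − r²(cos2θ)/√u − r⁴ sin²2θ/(4u^{3/2}),  u = L² − r² sin²θ = 0.0376783 m².
Substituting r = 0.0462 m, L = 0.1993 m, θ = 102°: d²x/dθ² = +0.019625 m.
a = ω²·d²x/dθ² = (10.11)²·(+0.019625) = +2.0059 m/s²;  |a| = 2.0059 m/s².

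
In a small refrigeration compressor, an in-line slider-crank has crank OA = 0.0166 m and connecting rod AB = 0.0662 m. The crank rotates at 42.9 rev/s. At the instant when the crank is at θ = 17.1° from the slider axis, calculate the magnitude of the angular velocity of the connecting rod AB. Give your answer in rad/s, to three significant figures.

ω = 269.5 rad/s (converted from 42.9 rev/s).
The rod makes angle φ with the slider axis where L sinφ = r sinθ; differentiating, L cosφ·φ̇ = r ω cosθ.
L cosφ = √(L² − r² sin²θ) = 0.06602 m.
|ω_rod| = r ω |cosθ| / √(L² − r² sin²θ) = 0.0166·269.5·0.95579/0.06602 = 64.779 rad/s.

64.8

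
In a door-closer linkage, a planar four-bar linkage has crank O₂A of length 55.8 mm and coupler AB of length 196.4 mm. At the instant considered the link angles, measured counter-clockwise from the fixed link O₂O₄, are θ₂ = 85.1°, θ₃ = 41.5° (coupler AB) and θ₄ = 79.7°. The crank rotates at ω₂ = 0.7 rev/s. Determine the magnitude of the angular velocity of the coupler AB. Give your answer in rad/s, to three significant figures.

0.190

ω₂ = 4.398 rad/s (from 0.7 rev/s).
Differentiating the loop-closure r₂e^{iθ₂}+r₃e^{iθ₃}=r₁+r₄e^{iθ₄} gives r₂ω₂e^{iθ₂}+r₃ω₃e^{iθ₃}=r₄ω₄e^{iθ₄}.
Eliminating the other unknown: ω₃ = r₂ω₂ sin(θ₄−θ₂) / [r₃ sin(θ₃−θ₄)].
Numerator sine = -0.09411; denominator sine = -0.61841.
Result = 0.0558·4.398·(-0.09411) / (0.1964·(-0.61841)) = +0.19016 rad/s; magnitude 0.19016 rad/s.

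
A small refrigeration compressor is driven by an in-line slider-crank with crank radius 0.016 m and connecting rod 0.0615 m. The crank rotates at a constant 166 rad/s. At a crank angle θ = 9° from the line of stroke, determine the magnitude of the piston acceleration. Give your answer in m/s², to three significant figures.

545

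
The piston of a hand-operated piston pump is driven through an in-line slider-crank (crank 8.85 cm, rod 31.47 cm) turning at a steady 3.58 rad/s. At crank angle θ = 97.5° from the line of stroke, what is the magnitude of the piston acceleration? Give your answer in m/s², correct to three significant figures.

ω = 3.58 rad/s
x(θ) = r cosθ + √(L² − r² sin²θ); with ω constant, a = ω²·d²x/dθ².
d²x/dθ² = −r cosθ − r²(cos2θ)/√u − r⁴ sin²2θ/(4u^{3/2}),  u = L² − r² sin²θ = 0.0913373 m².
Substituting r = 0.0885 m, L = 0.3147 m, θ = 97.5°: d²x/dθ² = +0.036547 m.
a = ω²·d²x/dθ² = (3.58)²·(+0.036547) = +0.4684 m/s²;  |a| = 0.4684 m/s².

0.468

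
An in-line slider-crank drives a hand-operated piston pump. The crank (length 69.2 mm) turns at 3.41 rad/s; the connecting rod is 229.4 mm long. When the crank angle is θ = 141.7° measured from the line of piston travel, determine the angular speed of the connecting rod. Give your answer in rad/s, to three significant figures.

0.822

ω = 3.41 rad/s
The rod makes angle φ with the slider axis where L sinφ = r sinθ; differentiating, L cosφ·φ̇ = r ω cosθ.
L cosφ = √(L² − r² sin²θ) = 0.22536 m.
|ω_rod| = r ω |cosθ| / √(L² − r² sin²θ) = 0.0692·3.41·0.78478/0.22536 = 0.82175 rad/s.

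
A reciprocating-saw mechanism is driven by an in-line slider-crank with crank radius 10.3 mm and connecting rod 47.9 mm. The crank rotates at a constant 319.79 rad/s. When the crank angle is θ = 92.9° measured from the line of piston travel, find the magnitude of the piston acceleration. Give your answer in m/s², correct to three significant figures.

284

ω = 319.8 rad/s
x(θ) = r cosθ + √(L² − r² sin²θ); with ω constant, a = ω²·d²x/dθ².
d²x/dθ² = −r cosθ − r²(cos2θ)/√u − r⁴ sin²2θ/(4u^{3/2}),  u = L² − r² sin²θ = 0.00218859 m².
Substituting r = 0.0103 m, L = 0.0479 m, θ = 92.9°: d²x/dθ² = +0.002777 m.
a = ω²·d²x/dθ² = (319.8)²·(+0.002777) = +283.99 m/s²;  |a| = 283.99 m/s².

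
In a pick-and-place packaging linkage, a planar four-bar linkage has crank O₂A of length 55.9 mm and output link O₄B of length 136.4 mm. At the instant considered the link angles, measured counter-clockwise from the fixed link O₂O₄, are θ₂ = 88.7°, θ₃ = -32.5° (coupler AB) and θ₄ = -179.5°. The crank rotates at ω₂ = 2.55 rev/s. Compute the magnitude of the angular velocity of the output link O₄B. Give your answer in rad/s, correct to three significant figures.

10.3

ω₂ = 16.02 rad/s (from 2.55 rev/s).
Differentiating the loop-closure r₂e^{iθ₂}+r₃e^{iθ₃}=r₁+r₄e^{iθ₄} gives r₂ω₂e^{iθ₂}+r₃ω₃e^{iθ₃}=r₄ω₄e^{iθ₄}.
Eliminating the other unknown: ω₄ = r₂ω₂ sin(θ₂−θ₃) / [r₄ sin(θ₄−θ₃)].
Numerator sine = +0.85536; denominator sine = -0.54464.
Result = 0.0559·16.02·(+0.85536) / (0.1364·(-0.54464)) = -10.312 rad/s; magnitude 10.312 rad/s.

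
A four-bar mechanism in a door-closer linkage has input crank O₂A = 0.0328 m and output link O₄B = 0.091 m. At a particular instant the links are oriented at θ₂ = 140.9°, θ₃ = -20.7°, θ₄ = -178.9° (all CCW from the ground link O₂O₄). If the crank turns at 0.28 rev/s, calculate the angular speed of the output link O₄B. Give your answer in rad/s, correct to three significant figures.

ω₂ = 1.759 rad/s (from 0.28 rev/s).
Differentiating the loop-closure r₂e^{iθ₂}+r₃e^{iθ₃}=r₁+r₄e^{iθ₄} gives r₂ω₂e^{iθ₂}+r₃ω₃e^{iθ₃}=r₄ω₄e^{iθ₄}.
Eliminating the other unknown: ω₄ = r₂ω₂ sin(θ₂−θ₃) / [r₄ sin(θ₄−θ₃)].
Numerator sine = +0.31565; denominator sine = -0.37137.
Result = 0.0328·1.759·(+0.31565) / (0.091·(-0.37137)) = -0.53898 rad/s; magnitude 0.53898 rad/s.

0.539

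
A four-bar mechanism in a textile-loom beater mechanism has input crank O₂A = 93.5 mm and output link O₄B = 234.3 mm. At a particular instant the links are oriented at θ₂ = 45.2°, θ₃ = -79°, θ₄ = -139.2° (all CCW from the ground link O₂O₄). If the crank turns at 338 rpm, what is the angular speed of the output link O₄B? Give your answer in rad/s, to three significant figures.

ω₂ = 35.4 rad/s (from 338 rpm).
Differentiating the loop-closure r₂e^{iθ₂}+r₃e^{iθ₃}=r₁+r₄e^{iθ₄} gives r₂ω₂e^{iθ₂}+r₃ω₃e^{iθ₃}=r₄ω₄e^{iθ₄}.
Eliminating the other unknown: ω₄ = r₂ω₂ sin(θ₂−θ₃) / [r₄ sin(θ₄−θ₃)].
Numerator sine = +0.82708; denominator sine = -0.86777.
Result = 0.0935·35.4·(+0.82708) / (0.2343·(-0.86777)) = -13.463 rad/s; magnitude 13.463 rad/s.

13.5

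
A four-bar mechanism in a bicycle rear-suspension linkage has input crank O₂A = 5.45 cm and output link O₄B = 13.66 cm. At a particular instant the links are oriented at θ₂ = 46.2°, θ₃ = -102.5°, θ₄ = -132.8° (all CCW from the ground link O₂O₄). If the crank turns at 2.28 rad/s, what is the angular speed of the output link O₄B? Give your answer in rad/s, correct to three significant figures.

ω₂ = 2.28 rad/s
Differentiating the loop-closure r₂e^{iθ₂}+r₃e^{iθ₃}=r₁+r₄e^{iθ₄} gives r₂ω₂e^{iθ₂}+r₃ω₃e^{iθ₃}=r₄ω₄e^{iθ₄}.
Eliminating the other unknown: ω₄ = r₂ω₂ sin(θ₂−θ₃) / [r₄ sin(θ₄−θ₃)].
Numerator sine = +0.51952; denominator sine = -0.50453.
Result = 0.0545·2.28·(+0.51952) / (0.1366·(-0.50453)) = -0.93669 rad/s; magnitude 0.93669 rad/s.

0.937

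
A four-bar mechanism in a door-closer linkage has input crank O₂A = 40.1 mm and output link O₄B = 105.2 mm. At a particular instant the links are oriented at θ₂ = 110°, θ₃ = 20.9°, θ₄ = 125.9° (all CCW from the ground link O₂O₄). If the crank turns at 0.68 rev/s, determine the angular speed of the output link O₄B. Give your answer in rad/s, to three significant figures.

1.69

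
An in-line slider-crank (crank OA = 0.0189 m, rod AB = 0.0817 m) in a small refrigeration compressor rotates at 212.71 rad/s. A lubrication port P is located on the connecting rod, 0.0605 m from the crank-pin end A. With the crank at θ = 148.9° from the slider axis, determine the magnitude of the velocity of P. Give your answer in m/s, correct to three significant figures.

1.98

ω = 212.7 rad/s.  Crank-pin speed |V_A| = rω = 4.0202 m/s, perpendicular to OA.
Rod angle: sinφ = −(r/L) sinθ ⇒ φ = -6.863°; ω_rod = −rω cosθ/√(L²−r²sin²θ) = +42.438 rad/s.
V_P = V_A + ω_rod × AP, with AP = 0.0605 m along the rod.
Components: V_Px = −rω sinθ − a·ω_rod·sinφ = -1.7698 m/s;  V_Py = rω cosθ + a·ω_rod·cosφ = -0.89325 m/s.
|V_P| = √(V_Px² + V_Py²) = 1.9824 m/s.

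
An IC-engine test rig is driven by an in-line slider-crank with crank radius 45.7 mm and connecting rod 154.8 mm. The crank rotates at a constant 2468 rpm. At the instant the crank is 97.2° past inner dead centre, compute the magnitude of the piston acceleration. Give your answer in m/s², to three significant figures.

ω = 2π·2468/60 = 258.4 rad/s
x(θ) = r cosθ + √(L² − r² sin²θ); with ω constant, a = ω²·d²x/dθ².
d²x/dθ² = −r cosθ − r²(cos2θ)/√u − r⁴ sin²2θ/(4u^{3/2}),  u = L² − r² sin²θ = 0.0219074 m².
Substituting r = 0.0457 m, L = 0.1548 m, θ = 97.2°: d²x/dθ² = +0.019374 m.
a = ω²·d²x/dθ² = (258.4)²·(+0.019374) = +1294.1 m/s²;  |a| = 1294.1 m/s².

1290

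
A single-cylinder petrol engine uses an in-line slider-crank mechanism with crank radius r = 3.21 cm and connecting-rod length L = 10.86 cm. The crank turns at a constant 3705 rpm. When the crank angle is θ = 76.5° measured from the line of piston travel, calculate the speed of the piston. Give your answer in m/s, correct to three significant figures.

13.0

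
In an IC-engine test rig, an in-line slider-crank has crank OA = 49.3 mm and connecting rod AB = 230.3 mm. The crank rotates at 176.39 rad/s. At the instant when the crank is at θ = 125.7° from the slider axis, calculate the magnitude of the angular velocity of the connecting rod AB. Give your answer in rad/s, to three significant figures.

ω = 176.4 rad/s
The rod makes angle φ with the slider axis where L sinφ = r sinθ; differentiating, L cosφ·φ̇ = r ω cosθ.
L cosφ = √(L² − r² sin²θ) = 0.22679 m.
|ω_rod| = r ω |cosθ| / √(L² − r² sin²θ) = 0.0493·176.4·0.58354/0.22679 = 22.375 rad/s.

22.4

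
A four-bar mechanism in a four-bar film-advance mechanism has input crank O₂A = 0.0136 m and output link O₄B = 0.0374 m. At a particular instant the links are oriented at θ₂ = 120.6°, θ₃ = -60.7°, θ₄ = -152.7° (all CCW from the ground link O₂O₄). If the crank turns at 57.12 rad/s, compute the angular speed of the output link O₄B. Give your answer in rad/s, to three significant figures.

0.472

ω₂ = 57.12 rad/s
Differentiating the loop-closure r₂e^{iθ₂}+r₃e^{iθ₃}=r₁+r₄e^{iθ₄} gives r₂ω₂e^{iθ₂}+r₃ω₃e^{iθ₃}=r₄ω₄e^{iθ₄}.
Eliminating the other unknown: ω₄ = r₂ω₂ sin(θ₂−θ₃) / [r₄ sin(θ₄−θ₃)].
Numerator sine = -0.02269; denominator sine = -0.99939.
Result = 0.0136·57.12·(-0.02269) / (0.0374·(-0.99939)) = +0.47152 rad/s; magnitude 0.47152 rad/s.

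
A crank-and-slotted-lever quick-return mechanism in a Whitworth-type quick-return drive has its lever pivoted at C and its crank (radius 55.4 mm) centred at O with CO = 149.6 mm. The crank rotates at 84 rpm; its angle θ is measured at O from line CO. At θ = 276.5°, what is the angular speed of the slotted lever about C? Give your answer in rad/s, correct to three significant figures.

ω = 8.796 rad/s (from 84 rpm).
Crank pin A relative to C: A = (d + r cosθ, r sinθ); lever angle φ = atan2(r sinθ, d + r cosθ).
Differentiating tanφ: φ̇ = rω(d cosθ + r)/(d² + r² + 2dr cosθ).
d² + r² + 2dr cosθ = |CA|² = 0.0273257 m²;  d cosθ + r = +0.072335 m.
|ω_lever| = |0.0554·8.796·+0.072335| / 0.0273257 = 1.29 rad/s.

1.29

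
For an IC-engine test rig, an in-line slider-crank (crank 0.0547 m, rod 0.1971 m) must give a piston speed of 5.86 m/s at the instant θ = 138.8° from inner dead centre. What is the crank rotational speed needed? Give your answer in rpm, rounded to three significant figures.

1970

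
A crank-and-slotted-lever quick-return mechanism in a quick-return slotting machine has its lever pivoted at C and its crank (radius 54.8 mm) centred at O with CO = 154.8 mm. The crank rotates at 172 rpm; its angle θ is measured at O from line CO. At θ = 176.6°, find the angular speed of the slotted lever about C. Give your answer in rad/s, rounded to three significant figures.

ω = 18.01 rad/s (from 172 rpm).
Crank pin A relative to C: A = (d + r cosθ, r sinθ); lever angle φ = atan2(r sinθ, d + r cosθ).
Differentiating tanφ: φ̇ = rω(d cosθ + r)/(d² + r² + 2dr cosθ).
d² + r² + 2dr cosθ = |CA|² = 0.0100299 m²;  d cosθ + r = -0.099728 m.
|ω_lever| = |0.0548·18.01·-0.099728| / 0.0100299 = 9.8143 rad/s.

9.81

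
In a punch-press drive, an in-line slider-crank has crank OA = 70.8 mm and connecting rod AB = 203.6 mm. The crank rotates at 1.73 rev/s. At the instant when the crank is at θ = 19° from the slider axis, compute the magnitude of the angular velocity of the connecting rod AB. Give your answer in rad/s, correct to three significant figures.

ω = 10.87 rad/s (converted from 1.73 rev/s).
The rod makes angle φ with the slider axis where L sinφ = r sinθ; differentiating, L cosφ·φ̇ = r ω cosθ.
L cosφ = √(L² − r² sin²θ) = 0.20229 m.
|ω_rod| = r ω |cosθ| / √(L² − r² sin²θ) = 0.0708·10.87·0.94552/0.20229 = 3.5971 rad/s.

3.60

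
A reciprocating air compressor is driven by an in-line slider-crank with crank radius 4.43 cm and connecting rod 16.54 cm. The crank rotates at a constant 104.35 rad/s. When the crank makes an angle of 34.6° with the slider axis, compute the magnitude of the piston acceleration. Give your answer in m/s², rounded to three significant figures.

446

ω = 104.3 rad/s
x(θ) = r cosθ + √(L² − r² sin²θ); with ω constant, a = ω²·d²x/dθ².
d²x/dθ² = −r cosθ − r²(cos2θ)/√u − r⁴ sin²2θ/(4u^{3/2}),  u = L² − r² sin²θ = 0.0267244 m².
Substituting r = 0.0443 m, L = 0.1654 m, θ = 34.6°: d²x/dθ² = -0.040921 m.
a = ω²·d²x/dθ² = (104.3)²·(-0.040921) = -445.58 m/s²;  |a| = 445.58 m/s².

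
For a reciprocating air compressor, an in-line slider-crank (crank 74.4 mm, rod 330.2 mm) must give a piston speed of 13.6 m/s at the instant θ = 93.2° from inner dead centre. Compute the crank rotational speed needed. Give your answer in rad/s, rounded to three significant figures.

185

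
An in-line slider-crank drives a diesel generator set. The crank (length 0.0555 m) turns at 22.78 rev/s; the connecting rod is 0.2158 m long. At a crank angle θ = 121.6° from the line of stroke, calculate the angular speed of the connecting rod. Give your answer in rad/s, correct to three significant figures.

ω = 143.1 rad/s (converted from 22.78 rev/s).
The rod makes angle φ with the slider axis where L sinφ = r sinθ; differentiating, L cosφ·φ̇ = r ω cosθ.
L cosφ = √(L² − r² sin²θ) = 0.21056 m.
|ω_rod| = r ω |cosθ| / √(L² − r² sin²θ) = 0.0555·143.1·0.52399/0.21056 = 19.768 rad/s.

19.8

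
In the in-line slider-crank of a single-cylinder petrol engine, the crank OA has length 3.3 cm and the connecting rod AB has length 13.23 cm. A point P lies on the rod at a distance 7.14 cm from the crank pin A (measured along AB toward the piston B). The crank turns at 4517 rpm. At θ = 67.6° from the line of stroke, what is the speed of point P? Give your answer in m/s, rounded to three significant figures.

ω = 473 rad/s.  Crank-pin speed |V_A| = rω = 15.61 m/s, perpendicular to OA.
Rod angle: sinφ = −(r/L) sinθ ⇒ φ = -13.333°; ω_rod = −rω cosθ/√(L²−r²sin²θ) = -46.207 rad/s.
V_P = V_A + ω_rod × AP, with AP = 0.0714 m along the rod.
Components: V_Px = −rω sinθ − a·ω_rod·sinφ = -15.193 m/s;  V_Py = rω cosθ + a·ω_rod·cosφ = +2.7381 m/s.
|V_P| = √(V_Px² + V_Py²) = 15.437 m/s.

15.4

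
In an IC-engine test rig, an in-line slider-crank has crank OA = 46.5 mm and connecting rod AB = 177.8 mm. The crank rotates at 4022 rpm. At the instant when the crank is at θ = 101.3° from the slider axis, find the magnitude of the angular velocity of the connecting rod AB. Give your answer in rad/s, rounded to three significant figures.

22.3

ω = 421.2 rad/s (converted from 4022 rpm).
The rod makes angle φ with the slider axis where L sinφ = r sinθ; differentiating, L cosφ·φ̇ = r ω cosθ.
L cosφ = √(L² − r² sin²θ) = 0.17185 m.
|ω_rod| = r ω |cosθ| / √(L² − r² sin²θ) = 0.0465·421.2·0.19595/0.17185 = 22.331 rad/s.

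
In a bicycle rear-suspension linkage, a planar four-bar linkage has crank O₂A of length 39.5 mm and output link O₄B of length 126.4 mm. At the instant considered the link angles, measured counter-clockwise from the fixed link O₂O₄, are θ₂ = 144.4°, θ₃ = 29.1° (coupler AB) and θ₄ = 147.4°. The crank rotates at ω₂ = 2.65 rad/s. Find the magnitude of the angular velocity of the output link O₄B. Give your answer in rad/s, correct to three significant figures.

0.850

ω₂ = 2.65 rad/s
Differentiating the loop-closure r₂e^{iθ₂}+r₃e^{iθ₃}=r₁+r₄e^{iθ₄} gives r₂ω₂e^{iθ₂}+r₃ω₃e^{iθ₃}=r₄ω₄e^{iθ₄}.
Eliminating the other unknown: ω₄ = r₂ω₂ sin(θ₂−θ₃) / [r₄ sin(θ₄−θ₃)].
Numerator sine = +0.90408; denominator sine = +0.88048.
Result = 0.0395·2.65·(+0.90408) / (0.1264·(+0.88048)) = +0.85033 rad/s; magnitude 0.85033 rad/s.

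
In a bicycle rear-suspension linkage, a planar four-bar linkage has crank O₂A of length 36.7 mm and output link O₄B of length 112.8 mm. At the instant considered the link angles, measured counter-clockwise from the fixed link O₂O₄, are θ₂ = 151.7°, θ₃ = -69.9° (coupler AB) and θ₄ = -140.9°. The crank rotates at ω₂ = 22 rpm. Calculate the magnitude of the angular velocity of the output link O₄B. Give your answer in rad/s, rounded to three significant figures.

0.526

ω₂ = 2.304 rad/s (from 22 rpm).
Differentiating the loop-closure r₂e^{iθ₂}+r₃e^{iθ₃}=r₁+r₄e^{iθ₄} gives r₂ω₂e^{iθ₂}+r₃ω₃e^{iθ₃}=r₄ω₄e^{iθ₄}.
Eliminating the other unknown: ω₄ = r₂ω₂ sin(θ₂−θ₃) / [r₄ sin(θ₄−θ₃)].
Numerator sine = -0.66393; denominator sine = -0.94552.
Result = 0.0367·2.304·(-0.66393) / (0.1128·(-0.94552)) = +0.52633 rad/s; magnitude 0.52633 rad/s.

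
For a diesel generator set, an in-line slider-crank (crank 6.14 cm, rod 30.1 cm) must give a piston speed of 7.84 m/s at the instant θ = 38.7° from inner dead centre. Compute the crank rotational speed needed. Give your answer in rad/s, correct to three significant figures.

For an in-line slider-crank, |v_piston| = rω|sinθ|·[1 + r cosθ/√(L² − r² sin²θ)].
With r = 0.0614 m, L = 0.301 m, θ = 38.7°: the bracketed kinematic factor |dx/dθ| = 0.044552 m.
ω = v/|dx/dθ| = 7.84/0.044552 = 175.97 rad/s.

176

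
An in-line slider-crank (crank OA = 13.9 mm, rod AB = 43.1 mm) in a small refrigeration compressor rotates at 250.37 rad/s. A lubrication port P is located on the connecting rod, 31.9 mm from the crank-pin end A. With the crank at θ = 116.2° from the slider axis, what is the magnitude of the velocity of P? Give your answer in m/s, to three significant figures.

2.81

ω = 250.4 rad/s.  Crank-pin speed |V_A| = rω = 3.4801 m/s, perpendicular to OA.
Rod angle: sinφ = −(r/L) sinθ ⇒ φ = -16.820°; ω_rod = −rω cosθ/√(L²−r²sin²θ) = +37.243 rad/s.
V_P = V_A + ω_rod × AP, with AP = 0.0319 m along the rod.
Components: V_Px = −rω sinθ − a·ω_rod·sinφ = -2.7788 m/s;  V_Py = rω cosθ + a·ω_rod·cosφ = -0.39928 m/s.
|V_P| = √(V_Px² + V_Py²) = 2.8073 m/s.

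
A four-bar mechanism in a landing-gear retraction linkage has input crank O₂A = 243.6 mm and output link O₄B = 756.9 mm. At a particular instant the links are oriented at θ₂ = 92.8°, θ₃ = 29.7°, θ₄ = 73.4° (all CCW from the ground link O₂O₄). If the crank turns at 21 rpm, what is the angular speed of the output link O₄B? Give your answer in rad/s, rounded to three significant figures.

0.914

ω₂ = 2.199 rad/s (from 21 rpm).
Differentiating the loop-closure r₂e^{iθ₂}+r₃e^{iθ₃}=r₁+r₄e^{iθ₄} gives r₂ω₂e^{iθ₂}+r₃ω₃e^{iθ₃}=r₄ω₄e^{iθ₄}.
Eliminating the other unknown: ω₄ = r₂ω₂ sin(θ₂−θ₃) / [r₄ sin(θ₄−θ₃)].
Numerator sine = +0.89180; denominator sine = +0.69088.
Result = 0.2436·2.199·(+0.89180) / (0.7569·(+0.69088)) = +0.91358 rad/s; magnitude 0.91358 rad/s.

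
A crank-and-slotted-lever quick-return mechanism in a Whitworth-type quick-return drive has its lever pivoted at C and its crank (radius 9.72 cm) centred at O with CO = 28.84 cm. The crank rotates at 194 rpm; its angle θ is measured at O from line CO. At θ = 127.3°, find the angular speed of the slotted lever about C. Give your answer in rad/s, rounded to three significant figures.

2.61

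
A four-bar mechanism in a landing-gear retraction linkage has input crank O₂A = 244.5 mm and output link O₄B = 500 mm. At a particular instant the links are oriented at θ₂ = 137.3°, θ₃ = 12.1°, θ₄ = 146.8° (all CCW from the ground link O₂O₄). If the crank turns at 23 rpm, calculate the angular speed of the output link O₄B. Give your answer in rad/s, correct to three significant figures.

1.35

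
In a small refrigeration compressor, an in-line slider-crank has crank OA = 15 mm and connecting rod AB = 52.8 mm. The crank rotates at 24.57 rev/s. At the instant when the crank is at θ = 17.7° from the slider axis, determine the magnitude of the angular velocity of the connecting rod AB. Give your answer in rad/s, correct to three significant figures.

ω = 154.4 rad/s (converted from 24.57 rev/s).
The rod makes angle φ with the slider axis where L sinφ = r sinθ; differentiating, L cosφ·φ̇ = r ω cosθ.
L cosφ = √(L² − r² sin²θ) = 0.052603 m.
|ω_rod| = r ω |cosθ| / √(L² − r² sin²θ) = 0.015·154.4·0.95266/0.052603 = 41.938 rad/s.

41.9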